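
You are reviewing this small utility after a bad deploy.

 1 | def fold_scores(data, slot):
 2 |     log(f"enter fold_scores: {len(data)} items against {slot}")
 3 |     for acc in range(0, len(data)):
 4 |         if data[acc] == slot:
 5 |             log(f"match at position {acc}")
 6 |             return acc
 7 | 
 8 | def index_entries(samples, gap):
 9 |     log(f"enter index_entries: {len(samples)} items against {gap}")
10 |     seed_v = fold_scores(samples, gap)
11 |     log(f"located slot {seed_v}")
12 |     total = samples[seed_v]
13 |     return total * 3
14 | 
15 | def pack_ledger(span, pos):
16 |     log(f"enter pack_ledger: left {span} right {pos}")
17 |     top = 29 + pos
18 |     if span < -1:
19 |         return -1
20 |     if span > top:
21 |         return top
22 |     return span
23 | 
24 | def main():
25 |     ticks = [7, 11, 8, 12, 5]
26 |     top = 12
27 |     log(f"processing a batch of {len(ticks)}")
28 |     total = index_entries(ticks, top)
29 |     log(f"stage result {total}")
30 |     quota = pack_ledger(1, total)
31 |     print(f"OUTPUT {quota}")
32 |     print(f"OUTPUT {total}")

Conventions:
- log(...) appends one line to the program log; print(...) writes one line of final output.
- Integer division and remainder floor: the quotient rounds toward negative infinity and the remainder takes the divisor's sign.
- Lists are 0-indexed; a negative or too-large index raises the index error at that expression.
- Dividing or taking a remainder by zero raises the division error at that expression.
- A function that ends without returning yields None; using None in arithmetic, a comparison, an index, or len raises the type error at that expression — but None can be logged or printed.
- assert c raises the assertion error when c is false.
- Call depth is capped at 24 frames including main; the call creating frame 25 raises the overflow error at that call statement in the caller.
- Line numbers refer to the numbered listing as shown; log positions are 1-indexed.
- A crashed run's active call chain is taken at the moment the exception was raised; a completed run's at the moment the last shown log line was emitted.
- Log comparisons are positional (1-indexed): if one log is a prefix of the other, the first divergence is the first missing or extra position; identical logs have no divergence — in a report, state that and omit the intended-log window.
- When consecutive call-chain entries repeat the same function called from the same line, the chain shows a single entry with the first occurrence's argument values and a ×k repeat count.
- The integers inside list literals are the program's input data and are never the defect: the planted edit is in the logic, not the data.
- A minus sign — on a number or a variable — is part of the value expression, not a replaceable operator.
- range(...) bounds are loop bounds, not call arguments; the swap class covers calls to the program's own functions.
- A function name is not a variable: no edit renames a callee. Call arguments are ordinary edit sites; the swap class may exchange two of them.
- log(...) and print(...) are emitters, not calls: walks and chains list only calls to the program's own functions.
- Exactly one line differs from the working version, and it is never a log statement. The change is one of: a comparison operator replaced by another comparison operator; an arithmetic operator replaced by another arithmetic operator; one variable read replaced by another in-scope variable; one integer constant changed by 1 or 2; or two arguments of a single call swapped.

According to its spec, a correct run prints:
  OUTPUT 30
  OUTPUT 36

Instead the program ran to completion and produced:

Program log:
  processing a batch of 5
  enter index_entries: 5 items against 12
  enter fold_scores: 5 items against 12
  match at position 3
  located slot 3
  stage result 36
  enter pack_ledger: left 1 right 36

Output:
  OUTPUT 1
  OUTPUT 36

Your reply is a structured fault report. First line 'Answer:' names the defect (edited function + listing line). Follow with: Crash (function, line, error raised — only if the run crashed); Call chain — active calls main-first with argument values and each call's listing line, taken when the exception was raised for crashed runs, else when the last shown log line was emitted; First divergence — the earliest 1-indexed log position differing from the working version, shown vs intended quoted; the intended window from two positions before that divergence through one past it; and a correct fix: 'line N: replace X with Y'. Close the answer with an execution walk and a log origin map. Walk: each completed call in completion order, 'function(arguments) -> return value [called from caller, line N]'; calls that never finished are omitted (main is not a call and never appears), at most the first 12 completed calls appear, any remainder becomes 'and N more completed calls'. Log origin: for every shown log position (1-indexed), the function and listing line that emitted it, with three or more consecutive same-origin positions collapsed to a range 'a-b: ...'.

Answer: the defect is in main at line 30.
The tell: At log position 7 the runs split — shown 'enter pack_ledger: left 1 right 36', but the working version logs 'enter pack_ledger: left 36 right 1'.
Call chain: main -> pack_ledger(1, 36) (called at line 30).
First divergence: position 7; shown 'enter pack_ledger: left 1 right 36' vs intended 'enter pack_ledger: left 36 right 1'.
Intended log window:
  5: located slot 3
  6: stage result 36
  7: enter pack_ledger: left 36 right 1
Execution walk:
  fold_scores([7, 11, 8, 12, 5], 12) -> 3  [called from index_entries, line 10]
  index_entries([7, 11, 8, 12, 5], 12) -> 36  [called from main, line 28]
  pack_ledger(1, 36) -> 1  [called from main, line 30]
Log line origins:
  1: emitted by main (line 27)
  2: emitted by index_entries (line 9)
  3: emitted by fold_scores (line 2)
  4: emitted by fold_scores (line 5)
  5: emitted by index_entries (line 11)
  6: emitted by main (line 29)
  7: emitted by pack_ledger (line 16)
A correct fix: line 30: replace `pack_ledger(1, total)` with `pack_ledger(total, 1)`.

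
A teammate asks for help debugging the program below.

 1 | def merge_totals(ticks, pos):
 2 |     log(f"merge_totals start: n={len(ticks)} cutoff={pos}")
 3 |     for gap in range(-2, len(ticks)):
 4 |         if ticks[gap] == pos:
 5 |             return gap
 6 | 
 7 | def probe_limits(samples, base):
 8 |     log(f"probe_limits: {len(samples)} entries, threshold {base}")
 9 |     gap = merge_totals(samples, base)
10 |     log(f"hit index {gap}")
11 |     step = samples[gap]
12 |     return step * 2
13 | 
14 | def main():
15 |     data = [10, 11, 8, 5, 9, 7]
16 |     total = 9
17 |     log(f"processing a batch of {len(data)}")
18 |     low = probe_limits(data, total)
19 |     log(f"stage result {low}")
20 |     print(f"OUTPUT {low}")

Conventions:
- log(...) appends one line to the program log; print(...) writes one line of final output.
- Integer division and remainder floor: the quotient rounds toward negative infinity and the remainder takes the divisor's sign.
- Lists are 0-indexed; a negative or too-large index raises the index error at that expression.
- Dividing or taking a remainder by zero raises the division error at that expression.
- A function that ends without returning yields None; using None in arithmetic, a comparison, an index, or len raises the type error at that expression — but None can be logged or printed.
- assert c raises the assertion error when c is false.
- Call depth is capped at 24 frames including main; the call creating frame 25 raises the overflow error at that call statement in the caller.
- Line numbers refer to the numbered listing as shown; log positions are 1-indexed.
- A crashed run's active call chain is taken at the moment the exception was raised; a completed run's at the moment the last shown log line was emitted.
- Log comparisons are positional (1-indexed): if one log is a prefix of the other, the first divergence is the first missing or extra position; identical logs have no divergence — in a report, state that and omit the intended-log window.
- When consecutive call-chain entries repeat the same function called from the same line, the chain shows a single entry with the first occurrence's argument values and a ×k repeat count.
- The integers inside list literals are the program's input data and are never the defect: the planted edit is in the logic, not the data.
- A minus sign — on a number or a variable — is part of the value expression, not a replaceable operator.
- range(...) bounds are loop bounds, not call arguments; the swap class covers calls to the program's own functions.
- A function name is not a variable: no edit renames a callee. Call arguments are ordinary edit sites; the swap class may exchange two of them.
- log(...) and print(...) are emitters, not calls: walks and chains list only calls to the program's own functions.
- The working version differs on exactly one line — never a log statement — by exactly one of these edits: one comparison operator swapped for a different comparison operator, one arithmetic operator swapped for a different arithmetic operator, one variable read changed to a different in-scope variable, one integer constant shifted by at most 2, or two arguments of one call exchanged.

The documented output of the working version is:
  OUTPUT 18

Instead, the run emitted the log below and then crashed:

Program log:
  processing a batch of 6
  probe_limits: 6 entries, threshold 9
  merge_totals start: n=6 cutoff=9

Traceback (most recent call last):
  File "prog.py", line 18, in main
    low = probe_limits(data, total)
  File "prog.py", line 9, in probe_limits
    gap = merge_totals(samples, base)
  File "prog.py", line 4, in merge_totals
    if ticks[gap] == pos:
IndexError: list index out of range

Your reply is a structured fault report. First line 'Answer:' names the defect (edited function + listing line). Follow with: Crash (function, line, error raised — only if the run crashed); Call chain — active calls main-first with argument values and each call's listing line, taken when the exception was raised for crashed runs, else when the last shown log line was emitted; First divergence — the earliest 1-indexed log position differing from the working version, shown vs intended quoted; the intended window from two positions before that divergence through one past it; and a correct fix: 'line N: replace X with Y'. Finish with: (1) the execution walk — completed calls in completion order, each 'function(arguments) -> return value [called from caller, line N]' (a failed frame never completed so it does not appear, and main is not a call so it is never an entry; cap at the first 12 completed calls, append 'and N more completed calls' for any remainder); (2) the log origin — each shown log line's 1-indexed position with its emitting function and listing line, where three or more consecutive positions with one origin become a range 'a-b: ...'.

Answer: the defect is in merge_totals at line 3.
Core observation: After 3 matching log lines the faulty run goes silent, while the working version continues with 'hit index 4'.
Crash: merge_totals, line 4, IndexError.
Call chain: main -> probe_limits([10, 11, 8, 5, 9, 7], 9) (called at line 18) -> merge_totals([10, 11, 8, 5, 9, 7], 9) (called at line 9).
First divergence: position 4; the shown log stops at 3 lines while the working version next logs 'hit index 4'.
Intended log window:
  2: probe_limits: 6 entries, threshold 9
  3: merge_totals start: n=6 cutoff=9
  4: hit index 4
  5: stage result 18
Execution walk:
  (no call completed)
Log origins:
  1: from main, line 17
  2: from probe_limits, line 8
  3: from merge_totals, line 2
A correct fix: line 3: replace `-2` with `0`.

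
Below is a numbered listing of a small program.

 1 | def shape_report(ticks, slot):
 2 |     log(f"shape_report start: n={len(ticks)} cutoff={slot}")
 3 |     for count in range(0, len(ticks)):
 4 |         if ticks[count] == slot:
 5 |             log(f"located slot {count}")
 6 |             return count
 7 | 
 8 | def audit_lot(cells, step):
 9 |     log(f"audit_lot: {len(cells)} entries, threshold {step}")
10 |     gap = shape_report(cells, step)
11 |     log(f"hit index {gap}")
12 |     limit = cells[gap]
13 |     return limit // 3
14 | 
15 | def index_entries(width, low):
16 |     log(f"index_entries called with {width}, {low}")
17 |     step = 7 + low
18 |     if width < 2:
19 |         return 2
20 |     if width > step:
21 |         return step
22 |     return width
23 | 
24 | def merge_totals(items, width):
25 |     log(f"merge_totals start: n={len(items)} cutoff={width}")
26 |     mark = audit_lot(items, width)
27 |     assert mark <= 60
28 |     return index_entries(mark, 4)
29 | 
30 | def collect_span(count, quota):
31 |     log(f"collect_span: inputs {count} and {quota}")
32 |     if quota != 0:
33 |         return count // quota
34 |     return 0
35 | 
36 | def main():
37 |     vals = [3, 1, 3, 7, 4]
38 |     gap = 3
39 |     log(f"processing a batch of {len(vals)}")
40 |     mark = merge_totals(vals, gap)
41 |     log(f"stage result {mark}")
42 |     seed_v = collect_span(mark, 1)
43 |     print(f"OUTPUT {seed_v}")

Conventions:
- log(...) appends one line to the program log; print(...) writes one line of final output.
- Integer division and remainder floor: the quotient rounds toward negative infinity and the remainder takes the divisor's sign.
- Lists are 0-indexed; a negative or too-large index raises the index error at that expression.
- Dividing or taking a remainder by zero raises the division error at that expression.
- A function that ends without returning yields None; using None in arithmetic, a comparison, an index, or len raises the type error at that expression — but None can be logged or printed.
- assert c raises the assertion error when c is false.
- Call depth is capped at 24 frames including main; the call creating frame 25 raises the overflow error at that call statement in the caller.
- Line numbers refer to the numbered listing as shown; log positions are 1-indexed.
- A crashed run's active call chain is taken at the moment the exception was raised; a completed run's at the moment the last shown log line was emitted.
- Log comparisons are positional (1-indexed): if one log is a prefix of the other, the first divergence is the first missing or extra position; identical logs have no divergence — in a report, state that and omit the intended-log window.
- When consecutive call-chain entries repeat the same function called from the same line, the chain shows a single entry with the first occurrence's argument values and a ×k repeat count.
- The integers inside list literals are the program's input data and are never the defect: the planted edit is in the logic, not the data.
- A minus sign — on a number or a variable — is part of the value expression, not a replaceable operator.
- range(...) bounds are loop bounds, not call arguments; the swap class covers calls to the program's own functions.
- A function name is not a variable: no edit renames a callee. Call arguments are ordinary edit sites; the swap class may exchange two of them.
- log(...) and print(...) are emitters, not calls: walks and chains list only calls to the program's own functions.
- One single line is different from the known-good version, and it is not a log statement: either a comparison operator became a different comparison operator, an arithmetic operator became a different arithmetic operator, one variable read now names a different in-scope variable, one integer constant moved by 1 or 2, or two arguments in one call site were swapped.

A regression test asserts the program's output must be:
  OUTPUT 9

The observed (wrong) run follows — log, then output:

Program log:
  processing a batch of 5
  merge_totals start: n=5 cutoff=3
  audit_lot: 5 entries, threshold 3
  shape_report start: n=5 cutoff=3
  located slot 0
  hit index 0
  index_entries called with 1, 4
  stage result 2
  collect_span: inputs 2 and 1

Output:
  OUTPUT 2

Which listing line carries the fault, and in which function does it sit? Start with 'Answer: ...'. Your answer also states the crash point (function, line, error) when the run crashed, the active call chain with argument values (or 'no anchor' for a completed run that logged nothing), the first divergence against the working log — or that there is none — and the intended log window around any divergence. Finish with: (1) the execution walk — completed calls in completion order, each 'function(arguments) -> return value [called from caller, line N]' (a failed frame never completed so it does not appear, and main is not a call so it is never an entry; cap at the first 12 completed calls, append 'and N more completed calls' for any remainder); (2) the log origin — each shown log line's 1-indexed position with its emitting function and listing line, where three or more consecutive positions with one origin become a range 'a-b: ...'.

Answer: the defect is in audit_lot at line 13.
Key fact: Position 7 is the first bad log line: 'index_entries called with 1, 4' should read 'index_entries called with 9, 4'.
Call chain: main -> collect_span(2, 1) (called at line 42).
First divergence: position 7; shown 'index_entries called with 1, 4' vs intended 'index_entries called with 9, 4'.
Intended log window:
  5: located slot 0
  6: hit index 0
  7: index_entries called with 9, 4
  8: stage result 9
Execution walk:
  shape_report([3, 1, 3, 7, 4], 3) -> 0  [called from audit_lot, line 10]
  audit_lot([3, 1, 3, 7, 4], 3) -> 1  [called from merge_totals, line 26]
  index_entries(1, 4) -> 2  [called from merge_totals, line 28]
  merge_totals([3, 1, 3, 7, 4], 3) -> 2  [called from main, line 40]
  collect_span(2, 1) -> 2  [called from main, line 42]
Origin of each log line:
  1: logged in main at line 39
  2: logged in merge_totals at line 25
  3: logged in audit_lot at line 9
  4: logged in shape_report at line 2
  5: logged in shape_report at line 5
  6: logged in audit_lot at line 11
  7: logged in index_entries at line 16
  8: logged in main at line 41
  9: logged in collect_span at line 31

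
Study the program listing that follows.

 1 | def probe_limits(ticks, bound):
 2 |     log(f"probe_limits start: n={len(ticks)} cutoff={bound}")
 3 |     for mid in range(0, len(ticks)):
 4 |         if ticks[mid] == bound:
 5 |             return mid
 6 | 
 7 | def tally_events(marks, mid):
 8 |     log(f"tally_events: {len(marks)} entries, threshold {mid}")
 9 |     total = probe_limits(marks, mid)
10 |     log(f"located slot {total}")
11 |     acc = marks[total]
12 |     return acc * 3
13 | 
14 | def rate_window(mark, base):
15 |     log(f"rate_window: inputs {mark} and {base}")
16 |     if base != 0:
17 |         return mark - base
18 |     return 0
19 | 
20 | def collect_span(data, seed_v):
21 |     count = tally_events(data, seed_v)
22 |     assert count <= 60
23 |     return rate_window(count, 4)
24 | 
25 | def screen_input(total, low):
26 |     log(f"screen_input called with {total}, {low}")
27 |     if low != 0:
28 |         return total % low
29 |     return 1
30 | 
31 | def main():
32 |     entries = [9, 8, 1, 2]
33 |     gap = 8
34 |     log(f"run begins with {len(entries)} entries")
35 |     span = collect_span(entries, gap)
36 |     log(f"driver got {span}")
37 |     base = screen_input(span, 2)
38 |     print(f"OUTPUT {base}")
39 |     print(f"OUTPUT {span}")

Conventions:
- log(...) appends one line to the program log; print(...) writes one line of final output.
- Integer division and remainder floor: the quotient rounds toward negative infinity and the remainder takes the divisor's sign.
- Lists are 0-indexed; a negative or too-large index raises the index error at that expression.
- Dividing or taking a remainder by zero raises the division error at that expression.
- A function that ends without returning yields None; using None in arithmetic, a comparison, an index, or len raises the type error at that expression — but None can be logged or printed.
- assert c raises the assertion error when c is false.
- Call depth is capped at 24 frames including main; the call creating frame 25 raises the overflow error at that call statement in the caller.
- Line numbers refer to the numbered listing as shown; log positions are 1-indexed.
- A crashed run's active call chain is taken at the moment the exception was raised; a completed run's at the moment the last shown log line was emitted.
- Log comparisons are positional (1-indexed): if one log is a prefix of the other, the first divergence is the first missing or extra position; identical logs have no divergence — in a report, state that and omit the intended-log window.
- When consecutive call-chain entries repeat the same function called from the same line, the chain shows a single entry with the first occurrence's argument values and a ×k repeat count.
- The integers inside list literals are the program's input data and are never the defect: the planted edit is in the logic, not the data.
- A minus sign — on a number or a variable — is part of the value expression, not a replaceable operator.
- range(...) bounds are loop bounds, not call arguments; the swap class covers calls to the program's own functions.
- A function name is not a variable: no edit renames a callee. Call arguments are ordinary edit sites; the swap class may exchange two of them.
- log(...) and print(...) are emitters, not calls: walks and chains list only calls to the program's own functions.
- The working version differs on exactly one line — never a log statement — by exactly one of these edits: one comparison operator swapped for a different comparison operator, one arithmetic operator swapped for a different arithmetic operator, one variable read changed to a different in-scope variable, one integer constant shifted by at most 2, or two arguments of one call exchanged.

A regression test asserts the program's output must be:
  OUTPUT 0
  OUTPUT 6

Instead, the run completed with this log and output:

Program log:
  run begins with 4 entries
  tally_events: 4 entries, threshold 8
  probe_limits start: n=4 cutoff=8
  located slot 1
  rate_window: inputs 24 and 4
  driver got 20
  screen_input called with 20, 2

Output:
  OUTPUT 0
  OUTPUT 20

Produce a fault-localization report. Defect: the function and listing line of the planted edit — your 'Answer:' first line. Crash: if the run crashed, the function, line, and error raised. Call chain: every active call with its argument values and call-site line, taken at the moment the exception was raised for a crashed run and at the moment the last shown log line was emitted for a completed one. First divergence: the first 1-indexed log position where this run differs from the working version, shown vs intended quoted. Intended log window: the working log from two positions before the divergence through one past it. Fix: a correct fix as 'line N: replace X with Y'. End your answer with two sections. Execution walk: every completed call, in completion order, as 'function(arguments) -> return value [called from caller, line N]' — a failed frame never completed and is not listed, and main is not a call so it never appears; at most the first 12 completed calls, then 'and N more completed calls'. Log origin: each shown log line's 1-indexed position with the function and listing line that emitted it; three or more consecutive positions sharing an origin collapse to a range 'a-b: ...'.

Answer: the defect is in rate_window at line 17.
Key fact: Position 6 is the first bad log line: 'driver got 20' should read 'driver got 6'.
Call chain: main -> screen_input(20, 2) (called at line 37).
First divergence: at position 6 the run shows 'driver got 20' where the working version logs 'driver got 6'.
Intended log window:
  4: located slot 1
  5: rate_window: inputs 24 and 4
  6: driver got 6
  7: screen_input called with 6, 2
Execution walk:
  probe_limits([9, 8, 1, 2], 8) -> 1  [called from tally_events, line 9]
  tally_events([9, 8, 1, 2], 8) -> 24  [called from collect_span, line 21]
  rate_window(24, 4) -> 20  [called from collect_span, line 23]
  collect_span([9, 8, 1, 2], 8) -> 20  [called from main, line 35]
  screen_input(20, 2) -> 0  [called from main, line 37]
Log line origins:
  1: from main, line 34
  2: from tally_events, line 8
  3: from probe_limits, line 2
  4: from tally_events, line 10
  5: from rate_window, line 15
  6: from main, line 36
  7: from screen_input, line 26
A correct fix: line 17: replace `-` with `//`.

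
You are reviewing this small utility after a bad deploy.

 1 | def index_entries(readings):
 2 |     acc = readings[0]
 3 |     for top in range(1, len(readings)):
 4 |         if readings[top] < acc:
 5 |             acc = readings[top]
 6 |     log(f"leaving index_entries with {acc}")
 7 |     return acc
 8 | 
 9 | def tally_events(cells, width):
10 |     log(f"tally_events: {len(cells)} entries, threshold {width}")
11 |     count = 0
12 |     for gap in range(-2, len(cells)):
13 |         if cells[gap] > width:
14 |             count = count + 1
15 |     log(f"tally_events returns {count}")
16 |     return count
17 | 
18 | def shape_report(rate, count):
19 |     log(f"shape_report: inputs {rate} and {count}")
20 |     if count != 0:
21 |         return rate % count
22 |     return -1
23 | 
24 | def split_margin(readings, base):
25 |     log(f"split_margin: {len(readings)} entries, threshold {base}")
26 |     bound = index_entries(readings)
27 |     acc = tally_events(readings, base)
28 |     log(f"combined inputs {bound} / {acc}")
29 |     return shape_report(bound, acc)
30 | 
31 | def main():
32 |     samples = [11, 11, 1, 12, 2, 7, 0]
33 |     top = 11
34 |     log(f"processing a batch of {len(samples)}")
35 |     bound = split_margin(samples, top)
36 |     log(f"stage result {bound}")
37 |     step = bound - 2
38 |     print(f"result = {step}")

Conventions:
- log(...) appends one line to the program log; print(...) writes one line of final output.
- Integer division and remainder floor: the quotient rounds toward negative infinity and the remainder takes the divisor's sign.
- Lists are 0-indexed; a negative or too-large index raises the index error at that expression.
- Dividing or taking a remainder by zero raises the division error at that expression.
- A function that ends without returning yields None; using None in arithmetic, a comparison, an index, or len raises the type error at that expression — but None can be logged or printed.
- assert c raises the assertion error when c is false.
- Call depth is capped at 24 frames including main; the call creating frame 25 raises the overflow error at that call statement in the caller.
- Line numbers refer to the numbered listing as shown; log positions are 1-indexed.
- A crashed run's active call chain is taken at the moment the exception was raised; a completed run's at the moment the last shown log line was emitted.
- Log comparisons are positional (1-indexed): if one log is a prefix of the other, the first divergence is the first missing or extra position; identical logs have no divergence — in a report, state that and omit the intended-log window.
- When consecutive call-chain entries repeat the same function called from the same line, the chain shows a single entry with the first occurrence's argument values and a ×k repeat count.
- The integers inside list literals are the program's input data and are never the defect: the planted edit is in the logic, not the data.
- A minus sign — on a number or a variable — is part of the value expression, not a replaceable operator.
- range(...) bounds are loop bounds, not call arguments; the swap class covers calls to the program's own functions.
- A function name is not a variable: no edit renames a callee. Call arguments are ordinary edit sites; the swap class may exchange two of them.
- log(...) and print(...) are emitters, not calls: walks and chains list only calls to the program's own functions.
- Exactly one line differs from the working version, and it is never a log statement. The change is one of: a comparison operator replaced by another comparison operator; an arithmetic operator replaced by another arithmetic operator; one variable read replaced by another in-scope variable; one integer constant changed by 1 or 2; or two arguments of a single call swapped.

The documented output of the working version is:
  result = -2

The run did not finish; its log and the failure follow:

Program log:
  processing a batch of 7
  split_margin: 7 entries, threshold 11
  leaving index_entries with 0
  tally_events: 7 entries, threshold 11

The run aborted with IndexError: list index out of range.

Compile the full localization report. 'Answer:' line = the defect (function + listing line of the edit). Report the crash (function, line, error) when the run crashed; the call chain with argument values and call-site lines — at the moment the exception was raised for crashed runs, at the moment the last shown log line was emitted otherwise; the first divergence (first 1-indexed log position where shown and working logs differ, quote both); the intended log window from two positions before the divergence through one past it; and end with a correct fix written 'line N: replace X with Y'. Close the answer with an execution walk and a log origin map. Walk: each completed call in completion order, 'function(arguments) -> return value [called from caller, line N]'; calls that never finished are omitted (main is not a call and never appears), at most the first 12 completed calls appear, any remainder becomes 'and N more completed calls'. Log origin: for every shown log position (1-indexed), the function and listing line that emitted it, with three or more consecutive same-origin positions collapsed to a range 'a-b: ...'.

Answer: the defect is in tally_events at line 12.
Key observation: The shown log is a 4-line prefix of the intended one, whose next entry is 'tally_events returns 1'.
Crash: tally_events, line 13, IndexError.
Call chain: main -> split_margin([11, 11, 1, 12, 2, 7, 0], 11) (called at line 35) -> tally_events([11, 11, 1, 12, 2, 7, 0], 11) (called at line 27).
First divergence: position 5; the shown log stops at 4 lines while the working version next logs 'tally_events returns 1'.
Intended log window:
  3: leaving index_entries with 0
  4: tally_events: 7 entries, threshold 11
  5: tally_events returns 1
  6: combined inputs 0 / 1
Execution walk:
  index_entries([11, 11, 1, 12, 2, 7, 0]) -> 0  [called from split_margin, line 26]
Log origin:
  1: logged in main at line 34
  2: logged in split_margin at line 25
  3: logged in index_entries at line 6
  4: logged in tally_events at line 10
A correct fix: line 12: replace `-2` with `0`.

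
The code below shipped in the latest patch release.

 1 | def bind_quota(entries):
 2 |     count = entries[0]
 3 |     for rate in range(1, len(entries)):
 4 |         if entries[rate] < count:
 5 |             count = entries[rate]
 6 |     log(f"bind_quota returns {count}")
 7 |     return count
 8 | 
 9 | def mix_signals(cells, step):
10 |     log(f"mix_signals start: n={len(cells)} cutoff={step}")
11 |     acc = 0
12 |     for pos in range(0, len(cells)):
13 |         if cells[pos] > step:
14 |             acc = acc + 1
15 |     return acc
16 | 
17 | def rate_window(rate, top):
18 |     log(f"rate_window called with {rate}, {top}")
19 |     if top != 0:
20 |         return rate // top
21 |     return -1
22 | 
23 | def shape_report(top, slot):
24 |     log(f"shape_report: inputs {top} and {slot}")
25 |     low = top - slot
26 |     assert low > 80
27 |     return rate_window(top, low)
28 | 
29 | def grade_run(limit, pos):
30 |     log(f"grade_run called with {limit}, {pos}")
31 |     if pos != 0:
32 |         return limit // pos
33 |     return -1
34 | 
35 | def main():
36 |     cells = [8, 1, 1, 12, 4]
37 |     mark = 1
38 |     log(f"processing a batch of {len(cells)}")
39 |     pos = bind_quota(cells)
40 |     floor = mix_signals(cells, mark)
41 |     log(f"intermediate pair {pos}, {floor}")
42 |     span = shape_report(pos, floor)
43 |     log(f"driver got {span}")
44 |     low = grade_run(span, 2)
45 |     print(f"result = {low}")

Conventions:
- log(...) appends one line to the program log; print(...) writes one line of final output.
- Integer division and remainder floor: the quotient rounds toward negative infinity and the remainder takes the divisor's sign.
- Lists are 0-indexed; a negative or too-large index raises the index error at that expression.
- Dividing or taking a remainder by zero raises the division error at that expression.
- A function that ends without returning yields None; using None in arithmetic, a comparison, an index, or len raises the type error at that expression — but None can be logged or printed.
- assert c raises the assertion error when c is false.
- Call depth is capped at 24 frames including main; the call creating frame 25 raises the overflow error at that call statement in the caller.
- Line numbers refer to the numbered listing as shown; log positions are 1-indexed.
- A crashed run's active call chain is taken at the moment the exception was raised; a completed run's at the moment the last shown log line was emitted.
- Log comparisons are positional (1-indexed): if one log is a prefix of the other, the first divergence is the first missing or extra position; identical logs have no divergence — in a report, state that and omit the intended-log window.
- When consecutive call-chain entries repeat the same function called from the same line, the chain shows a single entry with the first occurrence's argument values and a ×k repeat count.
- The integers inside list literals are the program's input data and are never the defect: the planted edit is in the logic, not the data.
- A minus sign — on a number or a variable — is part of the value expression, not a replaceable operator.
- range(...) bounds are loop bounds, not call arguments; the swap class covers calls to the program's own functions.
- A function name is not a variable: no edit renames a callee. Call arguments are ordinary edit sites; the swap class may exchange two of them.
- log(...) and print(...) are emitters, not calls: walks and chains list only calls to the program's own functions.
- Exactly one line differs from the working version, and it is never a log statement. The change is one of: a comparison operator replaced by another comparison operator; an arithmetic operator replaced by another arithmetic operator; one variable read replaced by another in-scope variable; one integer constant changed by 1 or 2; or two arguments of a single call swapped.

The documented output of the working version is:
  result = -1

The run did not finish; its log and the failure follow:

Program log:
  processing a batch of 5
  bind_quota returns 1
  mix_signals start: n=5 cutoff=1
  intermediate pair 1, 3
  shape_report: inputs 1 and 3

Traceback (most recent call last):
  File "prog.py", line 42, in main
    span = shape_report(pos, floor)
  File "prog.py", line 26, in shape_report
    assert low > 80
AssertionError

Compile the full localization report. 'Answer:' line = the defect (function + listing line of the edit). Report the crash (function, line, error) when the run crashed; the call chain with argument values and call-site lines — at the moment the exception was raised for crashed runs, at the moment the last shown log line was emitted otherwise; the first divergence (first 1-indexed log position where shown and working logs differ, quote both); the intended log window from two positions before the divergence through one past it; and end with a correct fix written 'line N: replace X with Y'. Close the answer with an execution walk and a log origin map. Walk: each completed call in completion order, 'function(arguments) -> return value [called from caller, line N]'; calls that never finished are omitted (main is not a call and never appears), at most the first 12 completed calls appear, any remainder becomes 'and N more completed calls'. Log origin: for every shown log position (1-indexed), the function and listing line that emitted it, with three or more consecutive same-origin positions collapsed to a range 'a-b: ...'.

Answer: the defect is in shape_report at line 26.
Key observation: After 5 matching log lines the faulty run goes silent, while the working version continues with 'rate_window called with 1, -2'.
Crash: shape_report, line 26, AssertionError.
Call chain: main -> shape_report(1, 3) (called at line 42).
First divergence: position 6 — the faulty run's log ends after 5 lines; the working version continues with 'rate_window called with 1, -2'.
Intended log window:
  4: intermediate pair 1, 3
  5: shape_report: inputs 1 and 3
  6: rate_window called with 1, -2
  7: driver got -1
Execution walk:
  bind_quota([8, 1, 1, 12, 4]) -> 1  [called from main, line 39]
  mix_signals([8, 1, 1, 12, 4], 1) -> 3  [called from main, line 40]
Origin of each log line:
  1 — main, line 38
  2 — bind_quota, line 6
  3 — mix_signals, line 10
  4 — main, line 41
  5 — shape_report, line 24
A correct fix: line 26: replace `>` with `<=`.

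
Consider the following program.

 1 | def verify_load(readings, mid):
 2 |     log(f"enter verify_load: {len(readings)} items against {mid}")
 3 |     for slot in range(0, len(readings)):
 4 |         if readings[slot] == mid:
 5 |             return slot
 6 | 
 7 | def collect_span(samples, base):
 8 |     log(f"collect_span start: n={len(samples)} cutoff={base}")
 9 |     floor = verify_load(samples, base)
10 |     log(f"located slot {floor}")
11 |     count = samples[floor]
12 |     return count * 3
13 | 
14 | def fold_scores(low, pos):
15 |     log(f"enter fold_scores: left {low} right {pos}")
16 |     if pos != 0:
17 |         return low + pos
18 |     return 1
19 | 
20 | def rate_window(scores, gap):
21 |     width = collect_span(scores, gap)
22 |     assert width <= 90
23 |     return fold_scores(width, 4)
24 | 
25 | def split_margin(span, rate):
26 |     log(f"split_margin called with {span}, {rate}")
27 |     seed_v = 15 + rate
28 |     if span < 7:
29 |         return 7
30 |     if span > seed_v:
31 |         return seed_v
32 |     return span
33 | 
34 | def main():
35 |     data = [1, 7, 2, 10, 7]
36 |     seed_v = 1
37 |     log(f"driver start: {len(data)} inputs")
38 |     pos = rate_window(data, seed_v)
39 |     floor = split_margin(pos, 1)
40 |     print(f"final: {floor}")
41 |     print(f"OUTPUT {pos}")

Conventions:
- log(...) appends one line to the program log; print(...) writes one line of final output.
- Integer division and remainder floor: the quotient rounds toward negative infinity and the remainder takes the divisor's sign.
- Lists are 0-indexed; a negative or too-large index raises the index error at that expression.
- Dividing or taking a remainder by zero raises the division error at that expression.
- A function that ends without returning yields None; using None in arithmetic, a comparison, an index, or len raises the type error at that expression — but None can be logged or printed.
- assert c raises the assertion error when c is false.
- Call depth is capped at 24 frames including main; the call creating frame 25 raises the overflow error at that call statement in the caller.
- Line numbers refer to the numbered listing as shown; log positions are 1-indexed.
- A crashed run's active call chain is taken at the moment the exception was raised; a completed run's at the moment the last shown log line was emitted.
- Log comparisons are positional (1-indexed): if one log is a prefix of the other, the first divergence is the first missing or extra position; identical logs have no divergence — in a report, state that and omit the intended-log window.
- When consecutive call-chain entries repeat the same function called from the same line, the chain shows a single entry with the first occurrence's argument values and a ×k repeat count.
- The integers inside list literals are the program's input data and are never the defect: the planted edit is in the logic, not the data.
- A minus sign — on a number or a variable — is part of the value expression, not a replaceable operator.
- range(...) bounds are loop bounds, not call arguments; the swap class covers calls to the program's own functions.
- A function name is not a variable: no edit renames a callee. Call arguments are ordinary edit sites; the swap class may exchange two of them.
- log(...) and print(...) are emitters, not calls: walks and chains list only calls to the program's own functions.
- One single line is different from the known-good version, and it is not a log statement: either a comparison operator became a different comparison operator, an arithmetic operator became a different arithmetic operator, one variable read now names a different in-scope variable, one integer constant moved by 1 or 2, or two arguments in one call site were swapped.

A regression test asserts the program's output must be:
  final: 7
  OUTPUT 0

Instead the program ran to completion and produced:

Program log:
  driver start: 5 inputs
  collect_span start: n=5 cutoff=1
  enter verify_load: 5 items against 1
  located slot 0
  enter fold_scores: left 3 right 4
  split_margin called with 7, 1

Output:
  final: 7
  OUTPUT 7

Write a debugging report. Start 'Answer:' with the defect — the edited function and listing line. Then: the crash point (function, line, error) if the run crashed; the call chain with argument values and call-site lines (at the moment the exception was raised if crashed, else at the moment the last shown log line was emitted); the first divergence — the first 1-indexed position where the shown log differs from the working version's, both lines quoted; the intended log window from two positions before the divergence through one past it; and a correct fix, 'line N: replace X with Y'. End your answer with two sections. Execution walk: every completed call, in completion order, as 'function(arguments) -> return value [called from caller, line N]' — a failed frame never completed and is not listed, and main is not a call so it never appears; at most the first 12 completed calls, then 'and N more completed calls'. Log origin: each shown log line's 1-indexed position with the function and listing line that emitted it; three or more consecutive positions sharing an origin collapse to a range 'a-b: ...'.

Answer: the defect is in fold_scores at line 17.
The tell: Log line 6 is where behavior first shows: 'split_margin called with 7, 1' appears instead of 'split_margin called with 0, 1'.
Call chain: main -> split_margin(7, 1) (called at line 39).
First divergence: position 6 — the shown line 'split_margin called with 7, 1' should read 'split_margin called with 0, 1'.
Intended log window:
  4: located slot 0
  5: enter fold_scores: left 3 right 4
  6: split_margin called with 0, 1
Execution walk:
  verify_load([1, 7, 2, 10, 7], 1) -> 0  [called from collect_span, line 9]
  collect_span([1, 7, 2, 10, 7], 1) -> 3  [called from rate_window, line 21]
  fold_scores(3, 4) -> 7  [called from rate_window, line 23]
  rate_window([1, 7, 2, 10, 7], 1) -> 7  [called from main, line 38]
  split_margin(7, 1) -> 7  [called from main, line 39]
Log origins:
  1: logged in main at line 37
  2: logged in collect_span at line 8
  3: logged in verify_load at line 2
  4: logged in collect_span at line 10
  5: logged in fold_scores at line 15
  6: logged in split_margin at line 26
A correct fix: line 17: replace `+` with `//`.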